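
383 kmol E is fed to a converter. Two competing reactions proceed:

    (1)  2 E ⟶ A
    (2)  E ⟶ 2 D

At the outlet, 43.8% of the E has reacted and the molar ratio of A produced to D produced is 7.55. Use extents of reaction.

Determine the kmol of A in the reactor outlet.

81.2 kmol

Conversion of E: E consumed = 0.438 × 383 = 167.8 kmol = 2ξ₁ + 1ξ₂.
Selectivity: 1ξ₁ / (2ξ₂) = 7.55 → ξ₁ = 15.1 ξ₂.
Substitute: (2·15.1 + 1) ξ₂ = 167.8 → ξ₂ = 5.377 kmol, ξ₁ = 81.19 kmol.
Outlet amounts (n = n₀ + Σ ν·ξ):
  E: 383 − 2(81.19) − 1(5.377) = 215.2
  A: 0 + 1(81.19) = 81.19
  D: 0 + 2(5.377) = 10.75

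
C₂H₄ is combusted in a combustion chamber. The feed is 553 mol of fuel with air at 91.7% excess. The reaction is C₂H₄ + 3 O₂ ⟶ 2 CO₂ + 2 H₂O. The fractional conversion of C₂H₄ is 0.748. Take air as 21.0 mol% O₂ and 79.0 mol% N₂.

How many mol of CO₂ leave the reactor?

Stoichiometric O₂ = 3 × 553 = 1659 mol; O₂ fed = 1659 × 1.917 = 3180 mol.
N₂ fed = 3180 × 79/21 = 11960 mol.
Fuel reacted = 0.748 × 553 → ξ = 413.6 mol.
Outlet (n = n₀ + ν ξ):
  C₂H₄: 553 − 1(413.6) = 139.4
  O₂: 3180 − 3(413.6) = 1939
  N₂: 11960 (inert)
  CO₂: 0 + 2(413.6) = 827.3
  H₂O: 0 + 2(413.6) = 827.3

827 mol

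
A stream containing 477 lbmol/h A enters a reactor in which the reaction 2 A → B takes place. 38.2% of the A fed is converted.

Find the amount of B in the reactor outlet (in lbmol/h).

91.1 lbmol/h

A reacted = 0.382 × 477 = 182.2 lbmol/h; ν_A = −2, so ξ = 182.2/2 = 91.11 lbmol/h.
Outlet amounts (n = n₀ + ν ξ):
  A: 477 − 2(91.11) = 294.8
  B: 0 + 1(91.11) = 91.11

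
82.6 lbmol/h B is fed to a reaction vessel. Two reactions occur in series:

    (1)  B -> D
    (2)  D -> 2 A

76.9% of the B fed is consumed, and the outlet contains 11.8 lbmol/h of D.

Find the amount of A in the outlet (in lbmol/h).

103 lbmol/h

Conversion of B: B consumed = 1ξ₁ = 0.769 × 82.6 → ξ₁ = 63.52 lbmol/h.
D balance: n_D = 0 + 1ξ₁ − 1ξ₂ = 11.8 → ξ₂ = (1·63.52 − 11.8)/1 = 51.72 lbmol/h.
Outlet amounts (n = n₀ + Σ ν·ξ):
  B: 82.6 − 1(63.52) = 19.08
  D: 0 + 1(63.52) − 1(51.72) = 11.8
  A: 0 + 2(51.72) = 103.4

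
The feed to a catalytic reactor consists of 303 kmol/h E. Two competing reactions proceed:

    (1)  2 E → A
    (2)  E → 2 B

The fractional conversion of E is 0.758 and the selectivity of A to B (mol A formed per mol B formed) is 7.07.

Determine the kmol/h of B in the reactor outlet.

Conversion of E: E consumed = 0.758 × 303 = 229.7 kmol/h = 2ξ₁ + 1ξ₂.
Selectivity: 1ξ₁ / (2ξ₂) = 7.07 → ξ₁ = 14.14 ξ₂.
Substitute: (2·14.14 + 1) ξ₂ = 229.7 → ξ₂ = 7.844 kmol/h, ξ₁ = 110.9 kmol/h.
Outlet amounts (n = n₀ + Σ ν·ξ):
  E: 303 − 2(110.9) − 1(7.844) = 73.33
  A: 0 + 1(110.9) = 110.9
  B: 0 + 2(7.844) = 15.69

15.7 kmol/h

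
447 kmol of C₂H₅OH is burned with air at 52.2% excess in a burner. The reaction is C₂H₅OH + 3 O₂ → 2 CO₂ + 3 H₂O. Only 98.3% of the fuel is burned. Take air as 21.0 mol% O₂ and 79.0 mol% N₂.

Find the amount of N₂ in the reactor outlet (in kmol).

7680 kmol

Stoichiometric O₂ = 3 × 447 = 1341 kmol; O₂ fed = 1341 × 1.522 = 2041 kmol.
N₂ fed = 2041 × 79/21 = 7678 kmol.
Fuel reacted = 0.983 × 447 → ξ = 439.4 kmol.
Outlet (n = n₀ + ν ξ):
  C₂H₅OH: 447 − 1(439.4) = 7.599
  O₂: 2041 − 3(439.4) = 722.8
  N₂: 7678 (inert)
  CO₂: 0 + 2(439.4) = 878.8
  H₂O: 0 + 3(439.4) = 1318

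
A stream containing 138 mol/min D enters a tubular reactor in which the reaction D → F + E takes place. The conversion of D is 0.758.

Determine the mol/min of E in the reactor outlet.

D reacted = 0.758 × 138 = 104.6 mol/min; ν_D = −1, so ξ = 104.6/1 = 104.6 mol/min.
Outlet amounts (n = n₀ + ν ξ):
  D: 138 − 1(104.6) = 33.4
  F: 0 + 1(104.6) = 104.6
  E: 0 + 1(104.6) = 104.6

105 mol/min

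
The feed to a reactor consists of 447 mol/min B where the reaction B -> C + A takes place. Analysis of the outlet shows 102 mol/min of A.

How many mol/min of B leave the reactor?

345 mol/min

For A: n = n₀ + 1ξ → 102 = 0 + 1ξ, giving ξ = 102 mol/min.
Outlet amounts (n = n₀ + ν ξ):
  B: 447 − 1(102) = 345
  C: 0 + 1(102) = 102
  A: 0 + 1(102) = 102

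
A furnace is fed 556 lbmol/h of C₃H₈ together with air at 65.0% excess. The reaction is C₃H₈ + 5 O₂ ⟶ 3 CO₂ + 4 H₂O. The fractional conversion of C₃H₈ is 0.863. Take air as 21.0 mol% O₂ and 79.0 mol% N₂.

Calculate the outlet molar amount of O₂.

2190 lbmol/h

Stoichiometric O₂ = 5 × 556 = 2780 lbmol/h; O₂ fed = 2780 × 1.650 = 4587 lbmol/h.
N₂ fed = 4587 × 79/21 = 17260 lbmol/h.
Fuel reacted = 0.863 × 556 → ξ = 479.8 lbmol/h.
Outlet (n = n₀ + ν ξ):
  C₃H₈: 556 − 1(479.8) = 76.17
  O₂: 4587 − 5(479.8) = 2188
  N₂: 17260 (inert)
  CO₂: 0 + 3(479.8) = 1439
  H₂O: 0 + 4(479.8) = 1919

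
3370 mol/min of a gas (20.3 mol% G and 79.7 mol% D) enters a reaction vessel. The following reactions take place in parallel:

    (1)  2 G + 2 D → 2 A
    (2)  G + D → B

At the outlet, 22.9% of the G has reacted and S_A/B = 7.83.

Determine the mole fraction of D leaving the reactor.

0.787

Conversion of G: G consumed = 0.229 × 684.1 = 156.7 mol/min = 2ξ₁ + 1ξ₂.
Selectivity: 2ξ₁ / (1ξ₂) = 7.83 → ξ₁ = 3.915 ξ₂.
Substitute: (2·3.915 + 1) ξ₂ = 156.7 → ξ₂ = 17.74 mol/min, ξ₁ = 69.46 mol/min.
Outlet amounts (n = n₀ + Σ ν·ξ):
  G: 684.1 − 2(69.46) − 1(17.74) = 527.4
  D: 2686 − 2(69.46) − 1(17.74) = 2529
  A: 0 + 2(69.46) = 138.9
  B: 0 + 1(17.74) = 17.74
Total out = 3213 mol/min; y_D = 2529 / 3213 = 0.7871.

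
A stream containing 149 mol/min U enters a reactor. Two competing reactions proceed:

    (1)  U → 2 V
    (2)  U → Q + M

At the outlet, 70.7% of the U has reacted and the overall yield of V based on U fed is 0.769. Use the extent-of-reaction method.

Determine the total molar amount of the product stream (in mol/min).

254 mol/min

Yield of V: 2ξ₁ / 149 = 0.769 → ξ₁ = 57.29 mol/min.
Conversion of U: 1ξ₁ + 1ξ₂ = 0.707 × 149 = 105.3 → ξ₂ = 48.05 mol/min.
Outlet amounts (n = n₀ + Σ ν·ξ):
  U: 149 − 1(57.29) − 1(48.05) = 43.66
  V: 0 + 2(57.29) = 114.6
  Q: 0 + 1(48.05) = 48.05
  M: 0 + 1(48.05) = 48.05
Total out = 43.66 + 114.6 + 48.05 + 48.05 = 254.3 mol/min.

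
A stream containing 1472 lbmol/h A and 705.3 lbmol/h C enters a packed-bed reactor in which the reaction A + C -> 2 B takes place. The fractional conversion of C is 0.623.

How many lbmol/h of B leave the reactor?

C reacted = 0.623 × 705.3 = 439.4 lbmol/h; ν_C = −1, so ξ = 439.4/1 = 439.4 lbmol/h.
Outlet amounts (n = n₀ + ν ξ):
  A: 1472 − 1(439.4) = 1033
  C: 705.3 − 1(439.4) = 265.9
  B: 0 + 2(439.4) = 878.8

879 lbmol/h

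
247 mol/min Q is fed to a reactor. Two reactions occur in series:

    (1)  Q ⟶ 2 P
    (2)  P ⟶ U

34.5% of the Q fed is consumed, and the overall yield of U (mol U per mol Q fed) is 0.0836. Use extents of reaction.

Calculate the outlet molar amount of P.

150 mol/min

Conversion of Q: Q consumed = 1ξ₁ = 0.345 × 247 → ξ₁ = 85.21 mol/min.
Yield of U: 1ξ₂ / 247 = 0.0836 → ξ₂ = 20.65 mol/min.
Outlet amounts (n = n₀ + Σ ν·ξ):
  Q: 247 − 1(85.21) = 161.8
  P: 0 + 2(85.21) − 1(20.65) = 149.8
  U: 0 + 1(20.65) = 20.65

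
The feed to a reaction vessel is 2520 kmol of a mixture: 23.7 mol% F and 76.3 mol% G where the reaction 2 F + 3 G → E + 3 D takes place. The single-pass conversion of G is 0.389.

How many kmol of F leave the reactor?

G reacted = 0.389 × 1923 = 748 kmol; ν_G = −3, so ξ = 748/3 = 249.3 kmol.
Outlet amounts (n = n₀ + ν ξ):
  F: 597.2 − 2(249.3) = 98.6
  G: 1923 − 3(249.3) = 1175
  E: 0 + 1(249.3) = 249.3
  D: 0 + 3(249.3) = 748

98.6 kmol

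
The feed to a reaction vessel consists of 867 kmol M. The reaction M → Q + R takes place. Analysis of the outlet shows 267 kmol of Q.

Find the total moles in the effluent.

1130 kmol

For Q: n = n₀ + 1ξ → 267 = 0 + 1ξ, giving ξ = 267 kmol.
Outlet amounts (n = n₀ + ν ξ):
  M: 867 − 1(267) = 600
  Q: 0 + 1(267) = 267
  R: 0 + 1(267) = 267
Total out = 600 + 267 + 267 = 1134 kmol.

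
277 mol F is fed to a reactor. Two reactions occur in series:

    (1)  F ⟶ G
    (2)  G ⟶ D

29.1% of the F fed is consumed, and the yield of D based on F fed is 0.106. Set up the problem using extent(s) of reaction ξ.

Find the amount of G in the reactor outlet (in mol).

51.2 mol

Conversion of F: F consumed = 1ξ₁ = 0.291 × 277 → ξ₁ = 80.61 mol.
Yield of D: 1ξ₂ / 277 = 0.106 → ξ₂ = 29.36 mol.
Outlet amounts (n = n₀ + Σ ν·ξ):
  F: 277 − 1(80.61) = 196.4
  G: 0 + 1(80.61) − 1(29.36) = 51.25
  D: 0 + 1(29.36) = 29.36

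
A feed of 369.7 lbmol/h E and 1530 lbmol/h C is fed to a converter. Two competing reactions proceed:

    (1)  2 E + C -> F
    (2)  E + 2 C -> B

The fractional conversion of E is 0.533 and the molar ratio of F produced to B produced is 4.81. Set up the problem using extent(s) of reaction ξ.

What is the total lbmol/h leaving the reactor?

Conversion of E: E consumed = 0.533 × 369.7 = 197.1 lbmol/h = 2ξ₁ + 1ξ₂.
Selectivity: 1ξ₁ / (1ξ₂) = 4.81 → ξ₁ = 4.81 ξ₂.
Substitute: (2·4.81 + 1) ξ₂ = 197.1 → ξ₂ = 18.55 lbmol/h, ξ₁ = 89.25 lbmol/h.
Outlet amounts (n = n₀ + Σ ν·ξ):
  E: 369.7 − 2(89.25) − 1(18.55) = 172.6
  C: 1530 − 1(89.25) − 2(18.55) = 1404
  F: 0 + 1(89.25) = 89.25
  B: 0 + 1(18.55) = 18.55
Total out = 172.6 + 1404 + 89.25 + 18.55 = 1684 lbmol/h.

1680 lbmol/h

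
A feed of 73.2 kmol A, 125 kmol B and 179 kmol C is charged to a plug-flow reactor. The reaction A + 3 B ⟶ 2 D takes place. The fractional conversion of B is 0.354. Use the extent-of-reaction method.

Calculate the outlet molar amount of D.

29.5 kmol

B reacted = 0.354 × 125 = 44.25 kmol; ν_B = −3, so ξ = 44.25/3 = 14.75 kmol.
Outlet amounts (n = n₀ + ν ξ):
  A: 73.2 − 1(14.75) = 58.45
  B: 125 − 3(14.75) = 80.75
  D: 0 + 2(14.75) = 29.5
  C: 179 (inert)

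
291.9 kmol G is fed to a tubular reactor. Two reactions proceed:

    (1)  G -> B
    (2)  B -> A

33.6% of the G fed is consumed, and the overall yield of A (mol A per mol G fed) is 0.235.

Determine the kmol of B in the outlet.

Conversion of G: G consumed = 1ξ₁ = 0.336 × 291.9 → ξ₁ = 98.08 kmol.
Yield of A: 1ξ₂ / 291.9 = 0.235 → ξ₂ = 68.6 kmol.
Outlet amounts (n = n₀ + Σ ν·ξ):
  G: 291.9 − 1(98.08) = 193.8
  B: 0 + 1(98.08) − 1(68.6) = 29.48
  A: 0 + 1(68.6) = 68.6

29.5 kmol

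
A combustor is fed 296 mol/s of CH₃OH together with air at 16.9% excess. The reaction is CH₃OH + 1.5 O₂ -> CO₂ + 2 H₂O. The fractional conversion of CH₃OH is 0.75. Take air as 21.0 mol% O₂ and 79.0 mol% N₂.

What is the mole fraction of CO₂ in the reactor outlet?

0.0771

Stoichiometric O₂ = 1.5 × 296 = 444 mol/s; O₂ fed = 444 × 1.169 = 519 mol/s.
N₂ fed = 519 × 79/21 = 1953 mol/s.
Fuel reacted = 0.75 × 296 → ξ = 222 mol/s.
Outlet (n = n₀ + ν ξ):
  CH₃OH: 296 − 1(222) = 74
  O₂: 519 − 1.5(222) = 186
  N₂: 1953 (inert)
  CO₂: 0 + 1(222) = 222
  H₂O: 0 + 2(222) = 444
Total out = 2879 mol/s; y_CO₂ = 222 / 2879 = 0.07712.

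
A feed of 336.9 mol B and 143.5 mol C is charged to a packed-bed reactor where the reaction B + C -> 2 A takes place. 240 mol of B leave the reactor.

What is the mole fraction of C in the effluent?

0.097

For B: n = n₀ − 1ξ → 240 = 336.9 − 1ξ, giving ξ = 96.9 mol.
Outlet amounts (n = n₀ + ν ξ):
  B: 336.9 − 1(96.9) = 240
  C: 143.5 − 1(96.9) = 46.6
  A: 0 + 2(96.9) = 193.8
Total out = 480.4 mol; y_C = 46.6 / 480.4 = 0.097.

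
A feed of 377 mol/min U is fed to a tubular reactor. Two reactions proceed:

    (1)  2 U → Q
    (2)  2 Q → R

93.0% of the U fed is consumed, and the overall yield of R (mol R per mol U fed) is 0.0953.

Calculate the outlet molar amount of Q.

Conversion of U: U consumed = 2ξ₁ = 0.93 × 377 → ξ₁ = 175.3 mol/min.
Yield of R: 1ξ₂ / 377 = 0.0953 → ξ₂ = 35.93 mol/min.
Outlet amounts (n = n₀ + Σ ν·ξ):
  U: 377 − 2(175.3) = 26.39
  Q: 0 + 1(175.3) − 2(35.93) = 103.4
  R: 0 + 1(35.93) = 35.93

103 mol/min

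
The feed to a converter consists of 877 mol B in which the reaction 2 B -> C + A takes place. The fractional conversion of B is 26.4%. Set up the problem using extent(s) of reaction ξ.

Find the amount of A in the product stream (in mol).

116 mol

B reacted = 0.264 × 877 = 231.5 mol; ν_B = −2, so ξ = 231.5/2 = 115.8 mol.
Outlet amounts (n = n₀ + ν ξ):
  B: 877 − 2(115.8) = 645.5
  C: 0 + 1(115.8) = 115.8
  A: 0 + 1(115.8) = 115.8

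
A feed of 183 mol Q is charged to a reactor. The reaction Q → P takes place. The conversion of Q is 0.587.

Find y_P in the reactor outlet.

0.587

Q reacted = 0.587 × 183 = 107.4 mol; ν_Q = −1, so ξ = 107.4/1 = 107.4 mol.
Outlet amounts (n = n₀ + ν ξ):
  Q: 183 − 1(107.4) = 75.58
  P: 0 + 1(107.4) = 107.4
Total out = 183 mol; y_P = 107.4 / 183 = 0.587.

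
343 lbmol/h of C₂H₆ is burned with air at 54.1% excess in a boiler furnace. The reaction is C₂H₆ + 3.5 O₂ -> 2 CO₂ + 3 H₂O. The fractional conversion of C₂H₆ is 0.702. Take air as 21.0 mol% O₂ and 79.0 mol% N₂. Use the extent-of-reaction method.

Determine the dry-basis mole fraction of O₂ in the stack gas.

0.118

Stoichiometric O₂ = 3.5 × 343 = 1200 lbmol/h; O₂ fed = 1200 × 1.541 = 1850 lbmol/h.
N₂ fed = 1850 × 79/21 = 6959 lbmol/h.
Fuel reacted = 0.702 × 343 → ξ = 240.8 lbmol/h.
Outlet (n = n₀ + ν ξ):
  C₂H₆: 343 − 1(240.8) = 102.2
  O₂: 1850 − 3.5(240.8) = 1007
  N₂: 6959 (inert)
  CO₂: 0 + 2(240.8) = 481.6
  H₂O: 0 + 3(240.8) = 722.4
Dry total = 8550 lbmol/h; y_O₂ (dry) = 1007 / 8550 = 0.1178.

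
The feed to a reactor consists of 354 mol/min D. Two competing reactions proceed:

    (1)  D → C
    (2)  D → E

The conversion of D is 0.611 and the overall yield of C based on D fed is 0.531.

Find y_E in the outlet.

Yield of C: 1ξ₁ / 354 = 0.531 → ξ₁ = 188 mol/min.
Conversion of D: 1ξ₁ + 1ξ₂ = 0.611 × 354 = 216.3 → ξ₂ = 28.32 mol/min.
Outlet amounts (n = n₀ + Σ ν·ξ):
  D: 354 − 1(188) − 1(28.32) = 137.7
  C: 0 + 1(188) = 188
  E: 0 + 1(28.32) = 28.32
Total out = 354 mol/min; y_E = 28.32 / 354 = 0.08.

0.08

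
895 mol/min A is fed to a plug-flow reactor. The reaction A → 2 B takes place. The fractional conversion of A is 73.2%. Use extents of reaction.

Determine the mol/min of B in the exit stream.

A reacted = 0.732 × 895 = 655.1 mol/min; ν_A = −1, so ξ = 655.1/1 = 655.1 mol/min.
Outlet amounts (n = n₀ + ν ξ):
  A: 895 − 1(655.1) = 239.9
  B: 0 + 2(655.1) = 1310

1310 mol/min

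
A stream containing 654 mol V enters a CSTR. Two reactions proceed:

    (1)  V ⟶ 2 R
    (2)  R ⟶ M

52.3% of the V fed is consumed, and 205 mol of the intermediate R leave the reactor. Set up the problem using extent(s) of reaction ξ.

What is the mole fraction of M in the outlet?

Conversion of V: V consumed = 1ξ₁ = 0.523 × 654 → ξ₁ = 342 mol.
R balance: n_R = 0 + 2ξ₁ − 1ξ₂ = 205 → ξ₂ = (2·342 − 205)/1 = 479.1 mol.
Outlet amounts (n = n₀ + Σ ν·ξ):
  V: 654 − 1(342) = 312
  R: 0 + 2(342) − 1(479.1) = 205
  M: 0 + 1(479.1) = 479.1
Total out = 996 mol; y_M = 479.1 / 996 = 0.481.

0.481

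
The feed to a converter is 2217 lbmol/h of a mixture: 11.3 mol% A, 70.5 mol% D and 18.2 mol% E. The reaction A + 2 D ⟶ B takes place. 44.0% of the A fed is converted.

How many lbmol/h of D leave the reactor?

A reacted = 0.44 × 250.5 = 110.2 lbmol/h; ν_A = −1, so ξ = 110.2/1 = 110.2 lbmol/h.
Outlet amounts (n = n₀ + ν ξ):
  A: 250.5 − 1(110.2) = 140.3
  D: 1563 − 2(110.2) = 1343
  B: 0 + 1(110.2) = 110.2
  E: 403.5 (inert)

1340 lbmol/h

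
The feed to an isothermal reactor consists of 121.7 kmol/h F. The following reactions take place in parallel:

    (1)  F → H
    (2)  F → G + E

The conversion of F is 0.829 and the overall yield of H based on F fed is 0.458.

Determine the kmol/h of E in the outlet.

45.2 kmol/h

Yield of H: 1ξ₁ / 121.7 = 0.458 → ξ₁ = 55.74 kmol/h.
Conversion of F: 1ξ₁ + 1ξ₂ = 0.829 × 121.7 = 100.9 → ξ₂ = 45.15 kmol/h.
Outlet amounts (n = n₀ + Σ ν·ξ):
  F: 121.7 − 1(55.74) − 1(45.15) = 20.81
  H: 0 + 1(55.74) = 55.74
  G: 0 + 1(45.15) = 45.15
  E: 0 + 1(45.15) = 45.15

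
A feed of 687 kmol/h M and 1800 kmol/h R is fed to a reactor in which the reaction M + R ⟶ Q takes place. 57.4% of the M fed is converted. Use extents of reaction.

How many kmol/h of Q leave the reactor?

M reacted = 0.574 × 687 = 394.3 kmol/h; ν_M = −1, so ξ = 394.3/1 = 394.3 kmol/h.
Outlet amounts (n = n₀ + ν ξ):
  M: 687 − 1(394.3) = 292.7
  R: 1800 − 1(394.3) = 1406
  Q: 0 + 1(394.3) = 394.3

394 kmol/h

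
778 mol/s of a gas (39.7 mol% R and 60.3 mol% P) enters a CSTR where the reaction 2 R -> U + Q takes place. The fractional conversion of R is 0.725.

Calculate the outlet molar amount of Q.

R reacted = 0.725 × 308.9 = 223.9 mol/s; ν_R = −2, so ξ = 223.9/2 = 112 mol/s.
Outlet amounts (n = n₀ + ν ξ):
  R: 308.9 − 2(112) = 84.94
  U: 0 + 1(112) = 112
  Q: 0 + 1(112) = 112
  P: 469.1 (inert)

112 mol/s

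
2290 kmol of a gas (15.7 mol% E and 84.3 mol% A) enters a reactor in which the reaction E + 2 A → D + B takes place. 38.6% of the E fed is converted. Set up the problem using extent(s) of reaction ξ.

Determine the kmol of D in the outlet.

E reacted = 0.386 × 359.5 = 138.8 kmol; ν_E = −1, so ξ = 138.8/1 = 138.8 kmol.
Outlet amounts (n = n₀ + ν ξ):
  E: 359.5 − 1(138.8) = 220.8
  A: 1930 − 2(138.8) = 1653
  D: 0 + 1(138.8) = 138.8
  B: 0 + 1(138.8) = 138.8

139 kmol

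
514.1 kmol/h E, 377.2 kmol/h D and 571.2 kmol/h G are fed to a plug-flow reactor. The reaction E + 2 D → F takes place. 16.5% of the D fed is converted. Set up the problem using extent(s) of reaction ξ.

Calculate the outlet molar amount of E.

D reacted = 0.165 × 377.2 = 62.24 kmol/h; ν_D = −2, so ξ = 62.24/2 = 31.12 kmol/h.
Outlet amounts (n = n₀ + ν ξ):
  E: 514.1 − 1(31.12) = 483
  D: 377.2 − 2(31.12) = 315
  F: 0 + 1(31.12) = 31.12
  G: 571.2 (inert)

483 kmol/h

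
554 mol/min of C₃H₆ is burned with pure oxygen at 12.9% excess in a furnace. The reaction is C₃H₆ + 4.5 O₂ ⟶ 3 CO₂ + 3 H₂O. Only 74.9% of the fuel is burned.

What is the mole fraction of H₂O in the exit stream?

0.348

Stoichiometric O₂ = 4.5 × 554 = 2493 mol/min; O₂ fed = 2493 × 1.129 = 2815 mol/min.
Fuel reacted = 0.749 × 554 → ξ = 414.9 mol/min.
Outlet (n = n₀ + ν ξ):
  C₃H₆: 554 − 1(414.9) = 139.1
  O₂: 2815 − 4.5(414.9) = 947.3
  CO₂: 0 + 3(414.9) = 1245
  H₂O: 0 + 3(414.9) = 1245
Total out = 3576 mol/min; y_H₂O = 1245 / 3576 = 0.3481.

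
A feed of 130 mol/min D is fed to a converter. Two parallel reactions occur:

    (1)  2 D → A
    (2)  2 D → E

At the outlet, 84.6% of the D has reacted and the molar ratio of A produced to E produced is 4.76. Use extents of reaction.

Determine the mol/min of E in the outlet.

Conversion of D: D consumed = 0.846 × 130 = 110 mol/min = 2ξ₁ + 2ξ₂.
Selectivity: 1ξ₁ / (1ξ₂) = 4.76 → ξ₁ = 4.76 ξ₂.
Substitute: (2·4.76 + 2) ξ₂ = 110 → ξ₂ = 9.547 mol/min, ξ₁ = 45.44 mol/min.
Outlet amounts (n = n₀ + Σ ν·ξ):
  D: 130 − 2(45.44) − 2(9.547) = 20.02
  A: 0 + 1(45.44) = 45.44
  E: 0 + 1(9.547) = 9.547

9.55 mol/min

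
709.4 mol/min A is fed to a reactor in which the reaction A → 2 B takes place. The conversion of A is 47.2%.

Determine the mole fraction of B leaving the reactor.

A reacted = 0.472 × 709.4 = 334.8 mol/min; ν_A = −1, so ξ = 334.8/1 = 334.8 mol/min.
Outlet amounts (n = n₀ + ν ξ):
  A: 709.4 − 1(334.8) = 374.6
  B: 0 + 2(334.8) = 669.7
Total out = 1044 mol/min; y_B = 669.7 / 1044 = 0.6413.

0.641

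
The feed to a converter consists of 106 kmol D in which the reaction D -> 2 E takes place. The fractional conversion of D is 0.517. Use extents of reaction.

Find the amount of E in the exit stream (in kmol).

D reacted = 0.517 × 106 = 54.8 kmol; ν_D = −1, so ξ = 54.8/1 = 54.8 kmol.
Outlet amounts (n = n₀ + ν ξ):
  D: 106 − 1(54.8) = 51.2
  E: 0 + 2(54.8) = 109.6

110 kmol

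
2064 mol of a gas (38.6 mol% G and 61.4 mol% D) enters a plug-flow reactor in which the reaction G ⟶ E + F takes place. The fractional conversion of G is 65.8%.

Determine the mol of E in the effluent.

524 mol

G reacted = 0.658 × 796.7 = 524.2 mol; ν_G = −1, so ξ = 524.2/1 = 524.2 mol.
Outlet amounts (n = n₀ + ν ξ):
  G: 796.7 − 1(524.2) = 272.5
  E: 0 + 1(524.2) = 524.2
  F: 0 + 1(524.2) = 524.2
  D: 1267 (inert)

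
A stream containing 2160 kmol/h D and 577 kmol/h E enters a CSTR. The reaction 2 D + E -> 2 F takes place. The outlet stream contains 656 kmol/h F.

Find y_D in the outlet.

For F: n = n₀ + 2ξ → 656 = 0 + 2ξ, giving ξ = 328 kmol/h.
Outlet amounts (n = n₀ + ν ξ):
  D: 2160 − 2(328) = 1504
  E: 577 − 1(328) = 249
  F: 0 + 2(328) = 656
Total out = 2409 kmol/h; y_D = 1504 / 2409 = 0.6243.

0.624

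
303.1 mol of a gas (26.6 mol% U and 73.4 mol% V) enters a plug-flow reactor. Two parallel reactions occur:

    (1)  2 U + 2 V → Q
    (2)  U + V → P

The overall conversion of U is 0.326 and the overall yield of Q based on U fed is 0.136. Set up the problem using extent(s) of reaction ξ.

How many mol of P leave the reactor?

Yield of Q: 1ξ₁ / 80.62 = 0.136 → ξ₁ = 10.96 mol.
Conversion of U: 2ξ₁ + 1ξ₂ = 0.326 × 80.62 = 26.28 → ξ₂ = 4.354 mol.
Outlet amounts (n = n₀ + Σ ν·ξ):
  U: 80.62 − 2(10.96) − 1(4.354) = 54.34
  V: 222.5 − 2(10.96) − 1(4.354) = 196.2
  Q: 0 + 1(10.96) = 10.96
  P: 0 + 1(4.354) = 4.354

4.35 mol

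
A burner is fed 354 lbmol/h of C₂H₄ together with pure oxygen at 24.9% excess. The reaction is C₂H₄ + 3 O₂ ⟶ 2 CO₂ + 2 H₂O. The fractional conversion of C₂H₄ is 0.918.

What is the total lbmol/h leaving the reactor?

1680 lbmol/h

Stoichiometric O₂ = 3 × 354 = 1062 lbmol/h; O₂ fed = 1062 × 1.249 = 1326 lbmol/h.
Fuel reacted = 0.918 × 354 → ξ = 325 lbmol/h.
Outlet (n = n₀ + ν ξ):
  C₂H₄: 354 − 1(325) = 29.03
  O₂: 1326 − 3(325) = 351.5
  CO₂: 0 + 2(325) = 649.9
  H₂O: 0 + 2(325) = 649.9
Total out = 29.03 + 351.5 + 649.9 + 649.9 = 1680 lbmol/h.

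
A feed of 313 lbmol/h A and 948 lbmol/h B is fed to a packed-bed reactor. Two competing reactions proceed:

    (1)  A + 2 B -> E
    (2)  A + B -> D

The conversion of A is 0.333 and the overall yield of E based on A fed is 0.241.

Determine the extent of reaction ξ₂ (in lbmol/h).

Yield of E: 1ξ₁ / 313 = 0.241 → ξ₁ = 75.43 lbmol/h.
Conversion of A: 1ξ₁ + 1ξ₂ = 0.333 × 313 = 104.2 → ξ₂ = 28.8 lbmol/h.
Outlet amounts (n = n₀ + Σ ν·ξ):
  A: 313 − 1(75.43) − 1(28.8) = 208.8
  B: 948 − 2(75.43) − 1(28.8) = 768.3
  E: 0 + 1(75.43) = 75.43
  D: 0 + 1(28.8) = 28.8

ξ₂ = 28.8 lbmol/h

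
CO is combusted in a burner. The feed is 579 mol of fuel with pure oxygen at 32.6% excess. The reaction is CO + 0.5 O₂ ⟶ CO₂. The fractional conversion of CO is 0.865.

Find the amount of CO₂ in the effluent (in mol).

Stoichiometric O₂ = 0.5 × 579 = 289.5 mol; O₂ fed = 289.5 × 1.326 = 383.9 mol.
Fuel reacted = 0.865 × 579 → ξ = 500.8 mol.
Outlet (n = n₀ + ν ξ):
  CO: 579 − 1(500.8) = 78.17
  O₂: 383.9 − 0.5(500.8) = 133.5
  CO₂: 0 + 1(500.8) = 500.8

501 mol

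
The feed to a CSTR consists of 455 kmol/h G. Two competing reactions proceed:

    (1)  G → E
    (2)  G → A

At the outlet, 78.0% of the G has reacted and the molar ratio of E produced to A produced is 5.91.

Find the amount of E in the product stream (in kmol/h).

Conversion of G: G consumed = 0.78 × 455 = 354.9 kmol/h = 1ξ₁ + 1ξ₂.
Selectivity: 1ξ₁ / (1ξ₂) = 5.91 → ξ₁ = 5.91 ξ₂.
Substitute: (1·5.91 + 1) ξ₂ = 354.9 → ξ₂ = 51.36 kmol/h, ξ₁ = 303.5 kmol/h.
Outlet amounts (n = n₀ + Σ ν·ξ):
  G: 455 − 1(303.5) − 1(51.36) = 100.1
  E: 0 + 1(303.5) = 303.5
  A: 0 + 1(51.36) = 51.36

304 kmol/h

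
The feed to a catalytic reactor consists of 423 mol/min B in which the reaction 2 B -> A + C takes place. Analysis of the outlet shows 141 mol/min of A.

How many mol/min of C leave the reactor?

141 mol/min

For A: n = n₀ + 1ξ → 141 = 0 + 1ξ, giving ξ = 141 mol/min.
Outlet amounts (n = n₀ + ν ξ):
  B: 423 − 2(141) = 141
  A: 0 + 1(141) = 141
  C: 0 + 1(141) = 141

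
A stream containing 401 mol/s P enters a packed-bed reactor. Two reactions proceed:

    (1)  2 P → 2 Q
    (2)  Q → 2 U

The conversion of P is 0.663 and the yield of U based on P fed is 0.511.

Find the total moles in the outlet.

Conversion of P: P consumed = 2ξ₁ = 0.663 × 401 → ξ₁ = 132.9 mol/s.
Yield of U: 2ξ₂ / 401 = 0.511 → ξ₂ = 102.5 mol/s.
Outlet amounts (n = n₀ + Σ ν·ξ):
  P: 401 − 2(132.9) = 135.1
  Q: 0 + 2(132.9) − 1(102.5) = 163.4
  U: 0 + 2(102.5) = 204.9
Total out = 135.1 + 163.4 + 204.9 = 503.5 mol/s.

503 mol/s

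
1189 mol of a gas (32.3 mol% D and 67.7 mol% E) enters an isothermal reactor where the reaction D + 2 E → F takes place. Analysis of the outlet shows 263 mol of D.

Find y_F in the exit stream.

For D: n = n₀ − 1ξ → 263 = 384 − 1ξ, giving ξ = 121 mol.
Outlet amounts (n = n₀ + ν ξ):
  D: 384 − 1(121) = 263
  E: 805 − 2(121) = 562.9
  F: 0 + 1(121) = 121
Total out = 946.9 mol; y_F = 121 / 946.9 = 0.1278.

0.128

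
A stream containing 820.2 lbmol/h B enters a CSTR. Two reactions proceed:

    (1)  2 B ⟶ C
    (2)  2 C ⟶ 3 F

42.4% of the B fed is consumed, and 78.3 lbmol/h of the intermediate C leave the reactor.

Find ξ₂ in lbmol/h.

ξ₂ = 47.8 lbmol/h

Conversion of B: B consumed = 2ξ₁ = 0.424 × 820.2 → ξ₁ = 173.9 lbmol/h.
C balance: n_C = 0 + 1ξ₁ − 2ξ₂ = 78.3 → ξ₂ = (1·173.9 − 78.3)/2 = 47.79 lbmol/h.
Outlet amounts (n = n₀ + Σ ν·ξ):
  B: 820.2 − 2(173.9) = 472.4
  C: 0 + 1(173.9) − 2(47.79) = 78.3
  F: 0 + 3(47.79) = 143.4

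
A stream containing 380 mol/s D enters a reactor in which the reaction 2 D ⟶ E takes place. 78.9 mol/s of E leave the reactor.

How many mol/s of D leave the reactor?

For E: n = n₀ + 1ξ → 78.9 = 0 + 1ξ, giving ξ = 78.9 mol/s.
Outlet amounts (n = n₀ + ν ξ):
  D: 380 − 2(78.9) = 222.2
  E: 0 + 1(78.9) = 78.9

222 mol/s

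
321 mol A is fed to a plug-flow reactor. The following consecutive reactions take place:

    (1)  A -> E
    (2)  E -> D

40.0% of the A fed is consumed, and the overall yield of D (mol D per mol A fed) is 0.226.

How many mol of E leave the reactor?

Conversion of A: A consumed = 1ξ₁ = 0.4 × 321 → ξ₁ = 128.4 mol.
Yield of D: 1ξ₂ / 321 = 0.226 → ξ₂ = 72.55 mol.
Outlet amounts (n = n₀ + Σ ν·ξ):
  A: 321 − 1(128.4) = 192.6
  E: 0 + 1(128.4) − 1(72.55) = 55.85
  D: 0 + 1(72.55) = 72.55

55.9 mol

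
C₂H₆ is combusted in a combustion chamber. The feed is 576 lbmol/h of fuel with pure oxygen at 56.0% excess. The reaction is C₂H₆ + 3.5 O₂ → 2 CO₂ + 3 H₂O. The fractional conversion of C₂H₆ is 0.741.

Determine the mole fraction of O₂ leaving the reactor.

Stoichiometric O₂ = 3.5 × 576 = 2016 lbmol/h; O₂ fed = 2016 × 1.560 = 3145 lbmol/h.
Fuel reacted = 0.741 × 576 → ξ = 426.8 lbmol/h.
Outlet (n = n₀ + ν ξ):
  C₂H₆: 576 − 1(426.8) = 149.2
  O₂: 3145 − 3.5(426.8) = 1651
  CO₂: 0 + 2(426.8) = 853.6
  H₂O: 0 + 3(426.8) = 1280
Total out = 3934 lbmol/h; y_O₂ = 1651 / 3934 = 0.4197.

0.42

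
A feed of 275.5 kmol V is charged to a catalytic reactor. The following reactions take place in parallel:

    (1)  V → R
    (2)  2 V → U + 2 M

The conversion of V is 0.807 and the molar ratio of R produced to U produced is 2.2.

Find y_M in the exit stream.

Conversion of V: V consumed = 0.807 × 275.5 = 222.3 kmol = 1ξ₁ + 2ξ₂.
Selectivity: 1ξ₁ / (1ξ₂) = 2.2 → ξ₁ = 2.2 ξ₂.
Substitute: (1·2.2 + 2) ξ₂ = 222.3 → ξ₂ = 52.94 kmol, ξ₁ = 116.5 kmol.
Outlet amounts (n = n₀ + Σ ν·ξ):
  V: 275.5 − 1(116.5) − 2(52.94) = 53.17
  R: 0 + 1(116.5) = 116.5
  U: 0 + 1(52.94) = 52.94
  M: 0 + 2(52.94) = 105.9
Total out = 328.4 kmol; y_M = 105.9 / 328.4 = 0.3223.

0.322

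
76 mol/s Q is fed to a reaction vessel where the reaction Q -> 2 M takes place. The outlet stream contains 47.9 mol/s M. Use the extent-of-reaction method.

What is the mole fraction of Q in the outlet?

For M: n = n₀ + 2ξ → 47.9 = 0 + 2ξ, giving ξ = 23.95 mol/s.
Outlet amounts (n = n₀ + ν ξ):
  Q: 76 − 1(23.95) = 52.05
  M: 0 + 2(23.95) = 47.9
Total out = 99.95 mol/s; y_Q = 52.05 / 99.95 = 0.5208.

0.521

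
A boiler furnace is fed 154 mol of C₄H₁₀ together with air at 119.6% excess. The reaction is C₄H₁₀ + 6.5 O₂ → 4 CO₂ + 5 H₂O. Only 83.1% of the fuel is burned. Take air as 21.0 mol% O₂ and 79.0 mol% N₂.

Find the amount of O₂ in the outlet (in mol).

1370 mol

Stoichiometric O₂ = 6.5 × 154 = 1001 mol; O₂ fed = 1001 × 2.196 = 2198 mol.
N₂ fed = 2198 × 79/21 = 8269 mol.
Fuel reacted = 0.831 × 154 → ξ = 128 mol.
Outlet (n = n₀ + ν ξ):
  C₄H₁₀: 154 − 1(128) = 26.03
  O₂: 2198 − 6.5(128) = 1366
  N₂: 8269 (inert)
  CO₂: 0 + 4(128) = 511.9
  H₂O: 0 + 5(128) = 639.9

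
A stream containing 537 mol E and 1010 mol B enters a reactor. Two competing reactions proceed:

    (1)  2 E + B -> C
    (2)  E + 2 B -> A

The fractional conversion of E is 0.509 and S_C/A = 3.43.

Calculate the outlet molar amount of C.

Conversion of E: E consumed = 0.509 × 537 = 273.3 mol = 2ξ₁ + 1ξ₂.
Selectivity: 1ξ₁ / (1ξ₂) = 3.43 → ξ₁ = 3.43 ξ₂.
Substitute: (2·3.43 + 1) ξ₂ = 273.3 → ξ₂ = 34.78 mol, ξ₁ = 119.3 mol.
Outlet amounts (n = n₀ + Σ ν·ξ):
  E: 537 − 2(119.3) − 1(34.78) = 263.7
  B: 1010 − 1(119.3) − 2(34.78) = 821.2
  C: 0 + 1(119.3) = 119.3
  A: 0 + 1(34.78) = 34.78

119 mol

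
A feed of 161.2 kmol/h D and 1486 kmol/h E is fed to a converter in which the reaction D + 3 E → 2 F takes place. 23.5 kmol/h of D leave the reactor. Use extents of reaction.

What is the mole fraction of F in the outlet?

0.201

For D: n = n₀ − 1ξ → 23.5 = 161.2 − 1ξ, giving ξ = 137.7 kmol/h.
Outlet amounts (n = n₀ + ν ξ):
  D: 161.2 − 1(137.7) = 23.5
  E: 1486 − 3(137.7) = 1073
  F: 0 + 2(137.7) = 275.4
Total out = 1372 kmol/h; y_F = 275.4 / 1372 = 0.2008.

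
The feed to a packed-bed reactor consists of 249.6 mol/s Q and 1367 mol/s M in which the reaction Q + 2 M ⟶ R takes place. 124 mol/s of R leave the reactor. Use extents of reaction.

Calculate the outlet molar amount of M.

1120 mol/s

For R: n = n₀ + 1ξ → 124 = 0 + 1ξ, giving ξ = 124 mol/s.
Outlet amounts (n = n₀ + ν ξ):
  Q: 249.6 − 1(124) = 125.6
  M: 1367 − 2(124) = 1119
  R: 0 + 1(124) = 124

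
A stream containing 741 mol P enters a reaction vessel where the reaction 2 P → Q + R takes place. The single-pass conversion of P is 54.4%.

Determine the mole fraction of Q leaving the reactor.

0.272

P reacted = 0.544 × 741 = 403.1 mol; ν_P = −2, so ξ = 403.1/2 = 201.6 mol.
Outlet amounts (n = n₀ + ν ξ):
  P: 741 − 2(201.6) = 337.9
  Q: 0 + 1(201.6) = 201.6
  R: 0 + 1(201.6) = 201.6
Total out = 741 mol; y_Q = 201.6 / 741 = 0.272.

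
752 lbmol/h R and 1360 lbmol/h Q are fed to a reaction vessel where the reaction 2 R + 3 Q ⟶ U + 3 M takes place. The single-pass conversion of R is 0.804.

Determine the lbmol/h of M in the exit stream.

907 lbmol/h

R reacted = 0.804 × 752 = 604.6 lbmol/h; ν_R = −2, so ξ = 604.6/2 = 302.3 lbmol/h.
Outlet amounts (n = n₀ + ν ξ):
  R: 752 − 2(302.3) = 147.4
  Q: 1360 − 3(302.3) = 453.1
  U: 0 + 1(302.3) = 302.3
  M: 0 + 3(302.3) = 906.9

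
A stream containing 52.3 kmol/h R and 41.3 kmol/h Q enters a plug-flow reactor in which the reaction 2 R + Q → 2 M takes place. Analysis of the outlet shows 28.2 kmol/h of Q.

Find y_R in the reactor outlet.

For Q: n = n₀ − 1ξ → 28.2 = 41.3 − 1ξ, giving ξ = 13.1 kmol/h.
Outlet amounts (n = n₀ + ν ξ):
  R: 52.3 − 2(13.1) = 26.1
  Q: 41.3 − 1(13.1) = 28.2
  M: 0 + 2(13.1) = 26.2
Total out = 80.5 kmol/h; y_R = 26.1 / 80.5 = 0.3242.

0.324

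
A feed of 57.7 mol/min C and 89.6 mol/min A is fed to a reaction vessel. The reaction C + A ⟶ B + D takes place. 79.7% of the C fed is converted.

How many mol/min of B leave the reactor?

C reacted = 0.797 × 57.7 = 45.99 mol/min; ν_C = −1, so ξ = 45.99/1 = 45.99 mol/min.
Outlet amounts (n = n₀ + ν ξ):
  C: 57.7 − 1(45.99) = 11.71
  A: 89.6 − 1(45.99) = 43.61
  B: 0 + 1(45.99) = 45.99
  D: 0 + 1(45.99) = 45.99

46 mol/min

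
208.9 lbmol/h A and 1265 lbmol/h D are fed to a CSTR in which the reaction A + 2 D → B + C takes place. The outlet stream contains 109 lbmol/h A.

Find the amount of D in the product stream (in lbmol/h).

1070 lbmol/h

For A: n = n₀ − 1ξ → 109 = 208.9 − 1ξ, giving ξ = 99.9 lbmol/h.
Outlet amounts (n = n₀ + ν ξ):
  A: 208.9 − 1(99.9) = 109
  D: 1265 − 2(99.9) = 1065
  B: 0 + 1(99.9) = 99.9
  C: 0 + 1(99.9) = 99.9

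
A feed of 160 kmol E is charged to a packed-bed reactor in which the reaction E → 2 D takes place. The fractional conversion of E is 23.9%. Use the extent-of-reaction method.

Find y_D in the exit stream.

0.386

E reacted = 0.239 × 160 = 38.24 kmol; ν_E = −1, so ξ = 38.24/1 = 38.24 kmol.
Outlet amounts (n = n₀ + ν ξ):
  E: 160 − 1(38.24) = 121.8
  D: 0 + 2(38.24) = 76.48
Total out = 198.2 kmol; y_D = 76.48 / 198.2 = 0.3858.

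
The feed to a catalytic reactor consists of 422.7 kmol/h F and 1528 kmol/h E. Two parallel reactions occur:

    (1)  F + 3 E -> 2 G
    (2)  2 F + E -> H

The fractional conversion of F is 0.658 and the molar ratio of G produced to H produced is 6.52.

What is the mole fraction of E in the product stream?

0.639

Conversion of F: F consumed = 0.658 × 422.7 = 278.1 kmol/h = 1ξ₁ + 2ξ₂.
Selectivity: 2ξ₁ / (1ξ₂) = 6.52 → ξ₁ = 3.26 ξ₂.
Substitute: (1·3.26 + 2) ξ₂ = 278.1 → ξ₂ = 52.88 kmol/h, ξ₁ = 172.4 kmol/h.
Outlet amounts (n = n₀ + Σ ν·ξ):
  F: 422.7 − 1(172.4) − 2(52.88) = 144.6
  E: 1528 − 3(172.4) − 1(52.88) = 958
  G: 0 + 2(172.4) = 344.8
  H: 0 + 1(52.88) = 52.88
Total out = 1500 kmol/h; y_E = 958 / 1500 = 0.6386.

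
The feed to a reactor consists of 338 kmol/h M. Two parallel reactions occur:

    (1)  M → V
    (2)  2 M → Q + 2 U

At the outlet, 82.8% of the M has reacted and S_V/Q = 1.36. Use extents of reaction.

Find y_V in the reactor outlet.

0.269

Conversion of M: M consumed = 0.828 × 338 = 279.9 kmol/h = 1ξ₁ + 2ξ₂.
Selectivity: 1ξ₁ / (1ξ₂) = 1.36 → ξ₁ = 1.36 ξ₂.
Substitute: (1·1.36 + 2) ξ₂ = 279.9 → ξ₂ = 83.29 kmol/h, ξ₁ = 113.3 kmol/h.
Outlet amounts (n = n₀ + Σ ν·ξ):
  M: 338 − 1(113.3) − 2(83.29) = 58.14
  V: 0 + 1(113.3) = 113.3
  Q: 0 + 1(83.29) = 83.29
  U: 0 + 2(83.29) = 166.6
Total out = 421.3 kmol/h; y_V = 113.3 / 421.3 = 0.2689.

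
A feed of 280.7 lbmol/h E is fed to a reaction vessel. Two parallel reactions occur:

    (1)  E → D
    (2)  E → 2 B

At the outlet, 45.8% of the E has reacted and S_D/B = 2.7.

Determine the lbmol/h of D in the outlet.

Conversion of E: E consumed = 0.458 × 280.7 = 128.6 lbmol/h = 1ξ₁ + 1ξ₂.
Selectivity: 1ξ₁ / (2ξ₂) = 2.7 → ξ₁ = 5.4 ξ₂.
Substitute: (1·5.4 + 1) ξ₂ = 128.6 → ξ₂ = 20.09 lbmol/h, ξ₁ = 108.5 lbmol/h.
Outlet amounts (n = n₀ + Σ ν·ξ):
  E: 280.7 − 1(108.5) − 1(20.09) = 152.1
  D: 0 + 1(108.5) = 108.5
  B: 0 + 2(20.09) = 40.18

108 lbmol/h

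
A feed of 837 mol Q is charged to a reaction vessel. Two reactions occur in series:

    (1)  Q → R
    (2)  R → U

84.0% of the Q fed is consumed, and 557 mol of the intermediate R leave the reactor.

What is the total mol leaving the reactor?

Conversion of Q: Q consumed = 1ξ₁ = 0.84 × 837 → ξ₁ = 703.1 mol.
R balance: n_R = 0 + 1ξ₁ − 1ξ₂ = 557 → ξ₂ = (1·703.1 − 557)/1 = 146.1 mol.
Outlet amounts (n = n₀ + Σ ν·ξ):
  Q: 837 − 1(703.1) = 133.9
  R: 0 + 1(703.1) − 1(146.1) = 557
  U: 0 + 1(146.1) = 146.1
Total out = 133.9 + 557 + 146.1 = 837 mol.

837 mol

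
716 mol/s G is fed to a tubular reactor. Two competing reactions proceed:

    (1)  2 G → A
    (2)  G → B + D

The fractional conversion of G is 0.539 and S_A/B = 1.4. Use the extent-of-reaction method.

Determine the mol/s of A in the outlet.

Conversion of G: G consumed = 0.539 × 716 = 385.9 mol/s = 2ξ₁ + 1ξ₂.
Selectivity: 1ξ₁ / (1ξ₂) = 1.4 → ξ₁ = 1.4 ξ₂.
Substitute: (2·1.4 + 1) ξ₂ = 385.9 → ξ₂ = 101.6 mol/s, ξ₁ = 142.2 mol/s.
Outlet amounts (n = n₀ + Σ ν·ξ):
  G: 716 − 2(142.2) − 1(101.6) = 330.1
  A: 0 + 1(142.2) = 142.2
  B: 0 + 1(101.6) = 101.6
  D: 0 + 1(101.6) = 101.6

142 mol/s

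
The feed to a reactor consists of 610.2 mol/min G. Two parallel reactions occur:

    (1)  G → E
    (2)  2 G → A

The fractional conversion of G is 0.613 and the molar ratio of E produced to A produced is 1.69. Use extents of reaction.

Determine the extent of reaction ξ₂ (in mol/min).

ξ₂ = 101 mol/min

Conversion of G: G consumed = 0.613 × 610.2 = 374.1 mol/min = 1ξ₁ + 2ξ₂.
Selectivity: 1ξ₁ / (1ξ₂) = 1.69 → ξ₁ = 1.69 ξ₂.
Substitute: (1·1.69 + 2) ξ₂ = 374.1 → ξ₂ = 101.4 mol/min, ξ₁ = 171.3 mol/min.
Outlet amounts (n = n₀ + Σ ν·ξ):
  G: 610.2 − 1(171.3) − 2(101.4) = 236.1
  E: 0 + 1(171.3) = 171.3
  A: 0 + 1(101.4) = 101.4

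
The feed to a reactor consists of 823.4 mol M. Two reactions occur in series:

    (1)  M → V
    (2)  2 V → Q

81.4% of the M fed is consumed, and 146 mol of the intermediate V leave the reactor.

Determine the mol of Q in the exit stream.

Conversion of M: M consumed = 1ξ₁ = 0.814 × 823.4 → ξ₁ = 670.2 mol.
V balance: n_V = 0 + 1ξ₁ − 2ξ₂ = 146 → ξ₂ = (1·670.2 − 146)/2 = 262.1 mol.
Outlet amounts (n = n₀ + Σ ν·ξ):
  M: 823.4 − 1(670.2) = 153.2
  V: 0 + 1(670.2) − 2(262.1) = 146
  Q: 0 + 1(262.1) = 262.1

262 mol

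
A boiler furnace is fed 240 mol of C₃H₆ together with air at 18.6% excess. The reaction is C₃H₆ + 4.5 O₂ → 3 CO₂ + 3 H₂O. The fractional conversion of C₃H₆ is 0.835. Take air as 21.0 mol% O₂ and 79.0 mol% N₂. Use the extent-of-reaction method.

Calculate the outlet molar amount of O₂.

Stoichiometric O₂ = 4.5 × 240 = 1080 mol; O₂ fed = 1080 × 1.186 = 1281 mol.
N₂ fed = 1281 × 79/21 = 4819 mol.
Fuel reacted = 0.835 × 240 → ξ = 200.4 mol.
Outlet (n = n₀ + ν ξ):
  C₃H₆: 240 − 1(200.4) = 39.6
  O₂: 1281 − 4.5(200.4) = 379.1
  N₂: 4819 (inert)
  CO₂: 0 + 3(200.4) = 601.2
  H₂O: 0 + 3(200.4) = 601.2

379 mol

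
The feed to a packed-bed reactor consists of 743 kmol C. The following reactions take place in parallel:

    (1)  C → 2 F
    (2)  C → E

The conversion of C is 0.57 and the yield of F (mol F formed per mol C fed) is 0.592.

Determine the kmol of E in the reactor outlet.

Yield of F: 2ξ₁ / 743 = 0.592 → ξ₁ = 219.9 kmol.
Conversion of C: 1ξ₁ + 1ξ₂ = 0.57 × 743 = 423.5 → ξ₂ = 203.6 kmol.
Outlet amounts (n = n₀ + Σ ν·ξ):
  C: 743 − 1(219.9) − 1(203.6) = 319.5
  F: 0 + 2(219.9) = 439.9
  E: 0 + 1(203.6) = 203.6

204 kmol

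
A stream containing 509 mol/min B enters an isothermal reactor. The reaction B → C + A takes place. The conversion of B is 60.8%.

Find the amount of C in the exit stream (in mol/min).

B reacted = 0.608 × 509 = 309.5 mol/min; ν_B = −1, so ξ = 309.5/1 = 309.5 mol/min.
Outlet amounts (n = n₀ + ν ξ):
  B: 509 − 1(309.5) = 199.5
  C: 0 + 1(309.5) = 309.5
  A: 0 + 1(309.5) = 309.5

309 mol/min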